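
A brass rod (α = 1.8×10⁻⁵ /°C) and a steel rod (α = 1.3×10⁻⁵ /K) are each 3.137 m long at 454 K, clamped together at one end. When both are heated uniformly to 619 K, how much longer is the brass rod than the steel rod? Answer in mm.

ΔT = 165 K
brass: ΔL = 1.8×10⁻⁵ × 3.137 m × 165 = 9.3169×10⁻³ m = 9.3169 mm
steel: ΔL = 1.3×10⁻⁵ × 3.137 m × 165 = 6.7289×10⁻³ m = 6.7289 mm
difference = 9.3169 − 6.7289 = 2.5880 mm

2.59 mm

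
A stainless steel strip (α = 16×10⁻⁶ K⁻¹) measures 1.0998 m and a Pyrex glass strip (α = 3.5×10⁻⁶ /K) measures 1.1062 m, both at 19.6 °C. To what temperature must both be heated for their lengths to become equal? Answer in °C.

L₁(1 + α₁ΔT) = L₂(1 + α₂ΔT) ⇒ ΔT = (L₂ − L₁)/(α₁L₁ − α₂L₂)
L₂ − L₁ = 1.1062 − 1.0998 = 6.40×10⁻³ m
α₁L₁ − α₂L₂ = 16×10⁻⁶×1.0998 − 3.5×10⁻⁶×1.1062 = 1.37251×10⁻⁵ m/K
ΔT = 6.40×10⁻³ / 1.37251×10⁻⁵ = 466.299 K
T = 19.6 + 466.299 = 485.899 °C

T = 485.9 °C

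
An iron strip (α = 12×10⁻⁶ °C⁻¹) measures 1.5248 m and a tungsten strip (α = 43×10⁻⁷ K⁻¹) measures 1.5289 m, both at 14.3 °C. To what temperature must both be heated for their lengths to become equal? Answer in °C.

T = 364.0 °C

L₁(1 + α₁ΔT) = L₂(1 + α₂ΔT) ⇒ ΔT = (L₂ − L₁)/(α₁L₁ − α₂L₂)
L₂ − L₁ = 1.5289 − 1.5248 = 4.10×10⁻³ m
α₁L₁ − α₂L₂ = 12×10⁻⁶×1.5248 − 43×10⁻⁷×1.5289 = 1.172333×10⁻⁵ m/K
ΔT = 4.10×10⁻³ / 1.172333×10⁻⁵ = 349.730 K
T = 14.3 + 349.730 = 364.030 °C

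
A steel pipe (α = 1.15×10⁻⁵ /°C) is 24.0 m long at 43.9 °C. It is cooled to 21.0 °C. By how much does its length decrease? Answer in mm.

|ΔT| = |21.0 − 43.9| = 22.9 K
ΔL = αL₀ΔT = (1.15×10⁻⁵)(24.0)(22.9) = 6.32×10⁻³ m

ΔL = 6.32 mm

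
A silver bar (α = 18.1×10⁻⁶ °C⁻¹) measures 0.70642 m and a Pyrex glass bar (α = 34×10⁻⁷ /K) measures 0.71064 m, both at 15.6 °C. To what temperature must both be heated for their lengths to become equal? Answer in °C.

L₁(1 + α₁ΔT) = L₂(1 + α₂ΔT) ⇒ ΔT = (L₂ − L₁)/(α₁L₁ − α₂L₂)
L₂ − L₁ = 0.71064 − 0.70642 = 4.22×10⁻³ m
α₁L₁ − α₂L₂ = 18.1×10⁻⁶×0.70642 − 34×10⁻⁷×0.71064 = 1.0370026×10⁻⁵ m/K
ΔT = 4.22×10⁻³ / 1.0370026×10⁻⁵ = 406.942 K
T = 15.6 + 406.942 = 422.542 °C

T = 422.5 °C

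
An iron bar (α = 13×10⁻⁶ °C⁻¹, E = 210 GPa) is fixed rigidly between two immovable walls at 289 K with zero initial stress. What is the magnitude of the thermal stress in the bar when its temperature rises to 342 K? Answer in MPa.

σ = 145 MPa

Fully constrained: the free strain ε = αΔT is blocked, so σ = Eε = EαΔT.
|ΔT| = 53 K
σ = 210×10⁹ × 13×10⁻⁶ × 53 = 1.45×10⁸ Pa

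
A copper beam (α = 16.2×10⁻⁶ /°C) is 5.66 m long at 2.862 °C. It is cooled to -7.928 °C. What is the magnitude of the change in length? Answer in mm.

|ΔT| = |-7.928 − 2.862| = 10.790 K
ΔL = αL₀ΔT = (16.2×10⁻⁶)(5.66)(10.790) = 9.89×10⁻⁴ m

ΔL = 0.989 mm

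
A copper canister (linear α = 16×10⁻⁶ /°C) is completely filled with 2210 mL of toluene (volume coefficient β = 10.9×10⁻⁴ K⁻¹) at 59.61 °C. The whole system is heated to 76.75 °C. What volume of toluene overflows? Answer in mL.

The canister also expands: β_container ≈ 3α = 4.8×10⁻⁵ /K
Net overflow = V₀(β_liq − 3α_cont)ΔT
β − 3α = 1.09×10⁻³ − 4.8×10⁻⁵ = 1.042×10⁻³ /K; ΔT = 17.14 K
ΔV = 2210 × 1.042×10⁻³ × 17.14 = 39.5 mL

39.5 mL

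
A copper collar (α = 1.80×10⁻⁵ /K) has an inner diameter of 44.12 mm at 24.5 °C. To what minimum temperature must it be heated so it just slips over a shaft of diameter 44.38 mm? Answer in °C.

T = 352 °C

Required Δd = 44.38 − 44.12 = 0.26 mm
Δd = αd₀ΔT ⇒ ΔT = Δd/(αd₀) = 0.26 / (1.80×10⁻⁵ × 44.12) = 327.39 K
T_min = 24.5 + 327.39 = 351.89 °C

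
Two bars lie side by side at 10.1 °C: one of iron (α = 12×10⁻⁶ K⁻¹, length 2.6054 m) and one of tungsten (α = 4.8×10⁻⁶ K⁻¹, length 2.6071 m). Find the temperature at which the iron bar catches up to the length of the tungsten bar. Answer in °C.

L₁(1 + α₁ΔT) = L₂(1 + α₂ΔT) ⇒ ΔT = (L₂ − L₁)/(α₁L₁ − α₂L₂)
L₂ − L₁ = 2.6071 − 2.6054 = 1.70×10⁻³ m
α₁L₁ − α₂L₂ = 12×10⁻⁶×2.6054 − 4.8×10⁻⁶×2.6071 = 1.875072×10⁻⁵ m/K
ΔT = 1.70×10⁻³ / 1.875072×10⁻⁵ = 90.663 K
T = 10.1 + 90.663 = 100.763 °C

T = 100.8 °C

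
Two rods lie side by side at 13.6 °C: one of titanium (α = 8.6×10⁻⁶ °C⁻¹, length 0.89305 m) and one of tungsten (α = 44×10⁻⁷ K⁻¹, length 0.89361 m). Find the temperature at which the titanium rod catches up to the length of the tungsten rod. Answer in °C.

Equal length when α₁L₁ΔT − α₂L₂ΔT = L₂ − L₁ = 5.60×10⁻⁴ m
α₁L₁ = 7.68023×10⁻⁶, α₂L₂ = 3.931884×10⁻⁶ → Δ(αL) = 3.748346×10⁻⁶ m/K
ΔT = 5.60×10⁻⁴ / 3.748346×10⁻⁶ = 149.399 K, so T = 13.6 + 149.399 = 162.999 °C

T = 163.0 °C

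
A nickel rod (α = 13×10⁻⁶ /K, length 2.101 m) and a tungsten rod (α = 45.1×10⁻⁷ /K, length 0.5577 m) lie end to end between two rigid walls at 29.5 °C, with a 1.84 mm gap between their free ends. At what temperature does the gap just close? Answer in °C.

T = 91.2 °C

α₁L₁ = 2.7313×10⁻⁵ m/K, α₂L₂ = 2.515227×10⁻⁶ m/K → total 2.9828227×10⁻⁵ m/K
ΔT = g/(α₁L₁+α₂L₂) = 1.84×10⁻³ / 2.9828227×10⁻⁵ = 61.687 K
T = 29.5 + 61.687 = 91.187 °C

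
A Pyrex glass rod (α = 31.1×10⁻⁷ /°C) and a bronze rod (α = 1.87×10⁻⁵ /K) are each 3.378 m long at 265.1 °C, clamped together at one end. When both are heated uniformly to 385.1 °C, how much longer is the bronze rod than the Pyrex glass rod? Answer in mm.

ΔT = 120.0 K
Pyrex glass: ΔL = 31.1×10⁻⁷ × 3.378 m × 120.0 = 1.2607×10⁻³ m = 1.2607 mm
bronze: ΔL = 1.87×10⁻⁵ × 3.378 m × 120.0 = 7.5802×10⁻³ m = 7.5802 mm
difference = 7.5802 − 1.2607 = 6.3195 mm

6.32 mm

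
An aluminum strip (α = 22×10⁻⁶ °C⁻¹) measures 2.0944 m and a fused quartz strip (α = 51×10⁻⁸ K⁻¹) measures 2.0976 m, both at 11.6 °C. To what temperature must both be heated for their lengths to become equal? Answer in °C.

T = 82.70 °C

L₁(1 + α₁ΔT) = L₂(1 + α₂ΔT) ⇒ ΔT = (L₂ − L₁)/(α₁L₁ − α₂L₂)
L₂ − L₁ = 2.0976 − 2.0944 = 3.20×10⁻³ m
α₁L₁ − α₂L₂ = 22×10⁻⁶×2.0944 − 51×10⁻⁸×2.0976 = 4.5007024×10⁻⁵ m/K
ΔT = 3.20×10⁻³ / 4.5007024×10⁻⁵ = 71.1000 K
T = 11.6 + 71.1000 = 82.7000 °C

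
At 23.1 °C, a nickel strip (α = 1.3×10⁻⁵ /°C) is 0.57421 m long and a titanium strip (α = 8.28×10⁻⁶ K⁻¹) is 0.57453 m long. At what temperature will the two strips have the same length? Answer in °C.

Equal length when α₁L₁ΔT − α₂L₂ΔT = L₂ − L₁ = 3.20×10⁻⁴ m
α₁L₁ = 7.46473×10⁻⁶, α₂L₂ = 4.7571084×10⁻⁶ → Δ(αL) = 2.7076216×10⁻⁶ m/K
ΔT = 3.20×10⁻⁴ / 2.7076216×10⁻⁶ = 118.185 K, so T = 23.1 + 118.185 = 141.285 °C

T = 141.3 °C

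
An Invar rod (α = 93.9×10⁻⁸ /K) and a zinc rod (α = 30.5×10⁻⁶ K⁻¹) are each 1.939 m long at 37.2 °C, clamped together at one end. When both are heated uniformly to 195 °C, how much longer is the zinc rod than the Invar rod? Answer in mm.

ΔT = 157.8 K
Invar: ΔL = 93.9×10⁻⁸ × 1.939 m × 157.8 = 2.8731×10⁻⁴ m = 0.28731 mm
zinc: ΔL = 30.5×10⁻⁶ × 1.939 m × 157.8 = 9.3322×10⁻³ m = 9.3322 mm
difference = 9.3322 − 0.28731 = 9.04489 mm

9.04 mm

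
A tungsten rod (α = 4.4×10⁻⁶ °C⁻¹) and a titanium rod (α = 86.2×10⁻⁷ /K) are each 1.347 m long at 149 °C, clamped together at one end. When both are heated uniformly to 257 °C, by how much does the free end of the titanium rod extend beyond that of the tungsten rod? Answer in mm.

ΔT = 108 K
tungsten: ΔL = 4.4×10⁻⁶ × 1.347 m × 108 = 6.4009×10⁻⁴ m = 0.64009 mm
titanium: ΔL = 86.2×10⁻⁷ × 1.347 m × 108 = 1.2540×10⁻³ m = 1.2540 mm
difference = 1.2540 − 0.64009 = 0.61391 mm

0.614 mm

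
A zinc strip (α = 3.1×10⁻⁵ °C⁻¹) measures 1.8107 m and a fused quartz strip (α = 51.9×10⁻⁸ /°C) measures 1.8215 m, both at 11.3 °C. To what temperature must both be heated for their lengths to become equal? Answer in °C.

Equal length when α₁L₁ΔT − α₂L₂ΔT = L₂ − L₁ = 1.08×10⁻² m
α₁L₁ = 5.61317×10⁻⁵, α₂L₂ = 9.453585×10⁻⁷ → Δ(αL) = 5.51863415×10⁻⁵ m/K
ΔT = 1.08×10⁻² / 5.51863415×10⁻⁵ = 195.701 K, so T = 11.3 + 195.701 = 207.001 °C

T = 207.0 °C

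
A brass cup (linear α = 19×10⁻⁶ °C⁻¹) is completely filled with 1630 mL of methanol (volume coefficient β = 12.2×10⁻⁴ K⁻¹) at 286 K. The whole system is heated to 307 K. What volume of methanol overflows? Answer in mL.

39.8 mL

The cup also expands: β_container ≈ 3α = 5.7×10⁻⁵ /K
Net overflow = V₀(β_liq − 3α_cont)ΔT
β − 3α = 1.22×10⁻³ − 5.7×10⁻⁵ = 1.163×10⁻³ /K; ΔT = 21 K
ΔV = 1630 × 1.163×10⁻³ × 21 = 39.8 mL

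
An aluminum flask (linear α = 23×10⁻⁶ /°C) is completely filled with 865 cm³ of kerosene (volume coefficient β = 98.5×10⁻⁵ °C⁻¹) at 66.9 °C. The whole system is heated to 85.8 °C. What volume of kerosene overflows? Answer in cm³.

15.0 cm³

The flask also expands: β_container ≈ 3α = 6.9×10⁻⁵ /K
Net overflow = V₀(β_liq − 3α_cont)ΔT
β − 3α = 9.85×10⁻⁴ − 6.9×10⁻⁵ = 9.16×10⁻⁴ /K; ΔT = 18.9 K
ΔV = 865 × 9.16×10⁻⁴ × 18.9 = 15.0 cm³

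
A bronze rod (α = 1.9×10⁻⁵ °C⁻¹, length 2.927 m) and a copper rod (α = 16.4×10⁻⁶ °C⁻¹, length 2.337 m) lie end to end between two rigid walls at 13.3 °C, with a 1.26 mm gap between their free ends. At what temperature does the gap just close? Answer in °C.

T = 26.7 °C

α₁L₁ = 5.5613×10⁻⁵ m/K, α₂L₂ = 3.83268×10⁻⁵ m/K → total 9.39398×10⁻⁵ m/K
ΔT = g/(α₁L₁+α₂L₂) = 1.26×10⁻³ / 9.39398×10⁻⁵ = 13.413 K
T = 13.3 + 13.413 = 26.713 °C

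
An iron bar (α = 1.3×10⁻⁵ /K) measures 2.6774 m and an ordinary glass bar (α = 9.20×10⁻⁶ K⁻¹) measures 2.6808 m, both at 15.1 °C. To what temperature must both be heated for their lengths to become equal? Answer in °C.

T = 350.3 °C

Equal length when α₁L₁ΔT − α₂L₂ΔT = L₂ − L₁ = 3.40×10⁻³ m
α₁L₁ = 3.48062×10⁻⁵, α₂L₂ = 2.466336×10⁻⁵ → Δ(αL) = 1.014284×10⁻⁵ m/K
ΔT = 3.40×10⁻³ / 1.014284×10⁻⁵ = 335.212 K, so T = 15.1 + 335.212 = 350.312 °C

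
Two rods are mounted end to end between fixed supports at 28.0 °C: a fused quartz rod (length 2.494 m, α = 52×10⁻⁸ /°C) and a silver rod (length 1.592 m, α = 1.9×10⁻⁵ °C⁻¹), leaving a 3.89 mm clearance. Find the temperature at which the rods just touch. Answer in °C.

T = 151 °C

α₁L₁ = 1.29688×10⁻⁶ m/K, α₂L₂ = 3.0248×10⁻⁵ m/K → total 3.154488×10⁻⁵ m/K
ΔT = g/(α₁L₁+α₂L₂) = 3.89×10⁻³ / 3.154488×10⁻⁵ = 123.32 K
T = 28.0 + 123.32 = 151.32 °C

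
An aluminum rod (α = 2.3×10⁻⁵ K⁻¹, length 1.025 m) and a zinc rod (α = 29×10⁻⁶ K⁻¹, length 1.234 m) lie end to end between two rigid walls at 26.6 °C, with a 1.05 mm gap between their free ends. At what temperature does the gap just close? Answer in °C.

T = 44.3 °C

α₁L₁ = 2.3575×10⁻⁵ m/K, α₂L₂ = 3.5786×10⁻⁵ m/K → total 5.9361×10⁻⁵ m/K
ΔT = g/(α₁L₁+α₂L₂) = 1.05×10⁻³ / 5.9361×10⁻⁵ = 17.688 K
T = 26.6 + 17.688 = 44.288 °C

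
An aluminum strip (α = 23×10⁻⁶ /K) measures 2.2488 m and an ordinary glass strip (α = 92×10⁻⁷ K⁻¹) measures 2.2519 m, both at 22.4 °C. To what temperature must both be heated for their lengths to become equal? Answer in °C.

T = 122.4 °C

L₁(1 + α₁ΔT) = L₂(1 + α₂ΔT) ⇒ ΔT = (L₂ − L₁)/(α₁L₁ − α₂L₂)
L₂ − L₁ = 2.2519 − 2.2488 = 3.10×10⁻³ m
α₁L₁ − α₂L₂ = 23×10⁻⁶×2.2488 − 92×10⁻⁷×2.2519 = 3.100492×10⁻⁵ m/K
ΔT = 3.10×10⁻³ / 3.100492×10⁻⁵ = 99.984 K
T = 22.4 + 99.984 = 122.384 °C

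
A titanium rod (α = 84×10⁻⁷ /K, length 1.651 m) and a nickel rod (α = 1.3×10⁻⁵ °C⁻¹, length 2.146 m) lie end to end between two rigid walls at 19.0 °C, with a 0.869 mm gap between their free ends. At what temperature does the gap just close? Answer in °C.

α₁L₁ = 1.38684×10⁻⁵ m/K, α₂L₂ = 2.7898×10⁻⁵ m/K → total 4.17664×10⁻⁵ m/K
ΔT = g/(α₁L₁+α₂L₂) = 8.69×10⁻⁴ / 4.17664×10⁻⁵ = 20.806 K
T = 19.0 + 20.806 = 39.806 °C

T = 39.8 °C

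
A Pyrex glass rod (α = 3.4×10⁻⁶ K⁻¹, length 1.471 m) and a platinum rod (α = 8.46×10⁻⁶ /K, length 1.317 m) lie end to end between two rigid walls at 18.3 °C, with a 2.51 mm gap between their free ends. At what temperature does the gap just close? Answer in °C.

T = 174 °C

Gap closes when ΔL₁ + ΔL₂ = 2.51 mm = 2.51×10⁻³ m
(α₁L₁ + α₂L₂)ΔT = g
α₁L₁ + α₂L₂ = 3.4×10⁻⁶×1.471 + 8.46×10⁻⁶×1.317 = 1.614322×10⁻⁵ m/K
ΔT = 2.51×10⁻³ / 1.614322×10⁻⁵ = 155.48 K
T = 18.3 + 155.48 = 173.78 °C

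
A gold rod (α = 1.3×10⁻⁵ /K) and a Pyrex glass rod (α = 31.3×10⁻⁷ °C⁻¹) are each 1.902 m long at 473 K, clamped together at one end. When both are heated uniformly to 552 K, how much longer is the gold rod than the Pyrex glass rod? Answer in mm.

ΔT = 79 K
gold: ΔL = 1.3×10⁻⁵ × 1.902 m × 79 = 1.9534×10⁻³ m = 1.9534 mm
Pyrex glass: ΔL = 31.3×10⁻⁷ × 1.902 m × 79 = 4.7031×10⁻⁴ m = 0.47031 mm
difference = 1.9534 − 0.47031 = 1.48309 mm

1.48 mm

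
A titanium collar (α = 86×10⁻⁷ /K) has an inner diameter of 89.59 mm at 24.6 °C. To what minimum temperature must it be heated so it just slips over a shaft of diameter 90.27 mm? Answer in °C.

Required Δd = 90.27 − 89.59 = 0.68 mm
Δd = αd₀ΔT ⇒ ΔT = Δd/(αd₀) = 0.68 / (86×10⁻⁷ × 89.59) = 882.57 K
T_min = 24.6 + 882.57 = 907.17 °C

T = 907 °C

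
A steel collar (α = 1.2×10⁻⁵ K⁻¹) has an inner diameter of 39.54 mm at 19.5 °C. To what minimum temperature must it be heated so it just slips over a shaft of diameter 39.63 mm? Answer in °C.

Required Δd = 39.63 − 39.54 = 0.09 mm
Δd = αd₀ΔT ⇒ ΔT = Δd/(αd₀) = 0.09 / (1.2×10⁻⁵ × 39.54) = 189.68 K
T_min = 19.5 + 189.68 = 209.18 °C

T = 209 °C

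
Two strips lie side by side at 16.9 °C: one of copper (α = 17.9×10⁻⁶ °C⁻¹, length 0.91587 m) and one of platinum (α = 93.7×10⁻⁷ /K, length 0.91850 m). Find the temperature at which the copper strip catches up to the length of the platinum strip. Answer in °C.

L₁(1 + α₁ΔT) = L₂(1 + α₂ΔT) ⇒ ΔT = (L₂ − L₁)/(α₁L₁ − α₂L₂)
L₂ − L₁ = 0.91850 − 0.91587 = 2.63×10⁻³ m
α₁L₁ − α₂L₂ = 17.9×10⁻⁶×0.91587 − 93.7×10⁻⁷×0.91850 = 7.787728×10⁻⁶ m/K
ΔT = 2.63×10⁻³ / 7.787728×10⁻⁶ = 337.711 K
T = 16.9 + 337.711 = 354.611 °C

T = 354.6 °C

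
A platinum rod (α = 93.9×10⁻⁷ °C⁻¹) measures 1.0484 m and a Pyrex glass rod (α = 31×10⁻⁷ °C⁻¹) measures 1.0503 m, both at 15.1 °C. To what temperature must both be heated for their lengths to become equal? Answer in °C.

Equal length when α₁L₁ΔT − α₂L₂ΔT = L₂ − L₁ = 1.90×10⁻³ m
α₁L₁ = 9.844476×10⁻⁶, α₂L₂ = 3.25593×10⁻⁶ → Δ(αL) = 6.588546×10⁻⁶ m/K
ΔT = 1.90×10⁻³ / 6.588546×10⁻⁶ = 288.379 K, so T = 15.1 + 288.379 = 303.479 °C

T = 303.5 °C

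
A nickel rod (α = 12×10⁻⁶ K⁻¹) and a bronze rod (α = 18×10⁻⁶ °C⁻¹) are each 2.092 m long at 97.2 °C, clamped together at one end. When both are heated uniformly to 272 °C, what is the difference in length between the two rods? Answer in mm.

ΔT = 174.8 K
nickel: ΔL = 12×10⁻⁶ × 2.092 m × 174.8 = 4.3882×10⁻³ m = 4.3882 mm
bronze: ΔL = 18×10⁻⁶ × 2.092 m × 174.8 = 6.5823×10⁻³ m = 6.5823 mm
difference = 6.5823 − 4.3882 = 2.1941 mm

2.19 mm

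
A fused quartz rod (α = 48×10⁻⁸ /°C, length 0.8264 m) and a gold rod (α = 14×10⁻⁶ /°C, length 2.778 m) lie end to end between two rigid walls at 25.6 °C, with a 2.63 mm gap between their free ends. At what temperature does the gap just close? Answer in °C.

T = 92.5 °C

α₁L₁ = 3.96672×10⁻⁷ m/K, α₂L₂ = 3.8892×10⁻⁵ m/K → total 3.9288672×10⁻⁵ m/K
ΔT = g/(α₁L₁+α₂L₂) = 2.63×10⁻³ / 3.9288672×10⁻⁵ = 66.940 K
T = 25.6 + 66.940 = 92.540 °C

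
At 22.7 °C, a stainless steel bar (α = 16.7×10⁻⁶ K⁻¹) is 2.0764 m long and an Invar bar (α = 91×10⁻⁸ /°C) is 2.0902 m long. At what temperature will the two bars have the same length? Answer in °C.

L₁(1 + α₁ΔT) = L₂(1 + α₂ΔT) ⇒ ΔT = (L₂ − L₁)/(α₁L₁ − α₂L₂)
L₂ − L₁ = 2.0902 − 2.0764 = 1.38×10⁻² m
α₁L₁ − α₂L₂ = 16.7×10⁻⁶×2.0764 − 91×10⁻⁸×2.0902 = 3.2773798×10⁻⁵ m/K
ΔT = 1.38×10⁻² / 3.2773798×10⁻⁵ = 421.068 K
T = 22.7 + 421.068 = 443.768 °C

T = 443.8 °C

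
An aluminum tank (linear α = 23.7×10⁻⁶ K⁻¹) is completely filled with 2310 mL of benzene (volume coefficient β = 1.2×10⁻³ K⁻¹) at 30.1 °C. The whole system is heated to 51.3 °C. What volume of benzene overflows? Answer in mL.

The tank also expands: β_container ≈ 3α = 7.11×10⁻⁵ /K
Net overflow = V₀(β_liq − 3α_cont)ΔT
β − 3α = 1.20×10⁻³ − 7.11×10⁻⁵ = 1.1289×10⁻³ /K; ΔT = 21.2 K
ΔV = 2310 × 1.1289×10⁻³ × 21.2 = 55.3 mL

55.3 mL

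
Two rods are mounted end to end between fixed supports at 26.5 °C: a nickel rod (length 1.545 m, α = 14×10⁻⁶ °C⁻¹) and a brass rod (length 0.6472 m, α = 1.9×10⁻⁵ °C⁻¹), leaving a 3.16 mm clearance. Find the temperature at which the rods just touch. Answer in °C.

Gap closes when ΔL₁ + ΔL₂ = 3.16 mm = 3.16×10⁻³ m
(α₁L₁ + α₂L₂)ΔT = g
α₁L₁ + α₂L₂ = 14×10⁻⁶×1.545 + 1.9×10⁻⁵×0.6472 = 3.39268×10⁻⁵ m/K
ΔT = 3.16×10⁻³ / 3.39268×10⁻⁵ = 93.14 K
T = 26.5 + 93.14 = 119.64 °C

T = 120 °C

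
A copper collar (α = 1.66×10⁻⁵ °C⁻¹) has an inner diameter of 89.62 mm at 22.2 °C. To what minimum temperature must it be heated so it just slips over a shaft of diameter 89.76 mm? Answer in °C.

T = 116 °C

Required Δd = 89.76 − 89.62 = 0.14 mm
Δd = αd₀ΔT ⇒ ΔT = Δd/(αd₀) = 0.14 / (1.66×10⁻⁵ × 89.62) = 94.11 K
T_min = 22.2 + 94.11 = 116.31 °C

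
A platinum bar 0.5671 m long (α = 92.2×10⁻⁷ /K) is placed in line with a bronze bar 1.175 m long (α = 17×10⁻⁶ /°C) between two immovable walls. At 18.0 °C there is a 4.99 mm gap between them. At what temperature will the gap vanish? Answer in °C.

α₁L₁ = 5.228662×10⁻⁶ m/K, α₂L₂ = 1.9975×10⁻⁵ m/K → total 2.5203662×10⁻⁵ m/K
ΔT = g/(α₁L₁+α₂L₂) = 4.99×10⁻³ / 2.5203662×10⁻⁵ = 197.99 K
T = 18.0 + 197.99 = 215.99 °C

T = 216 °C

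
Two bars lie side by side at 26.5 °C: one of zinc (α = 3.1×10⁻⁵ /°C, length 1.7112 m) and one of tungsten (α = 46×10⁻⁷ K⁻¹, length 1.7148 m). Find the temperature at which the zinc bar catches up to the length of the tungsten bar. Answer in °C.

T = 106.2 °C

L₁(1 + α₁ΔT) = L₂(1 + α₂ΔT) ⇒ ΔT = (L₂ − L₁)/(α₁L₁ − α₂L₂)
L₂ − L₁ = 1.7148 − 1.7112 = 3.60×10⁻³ m
α₁L₁ − α₂L₂ = 3.1×10⁻⁵×1.7112 − 46×10⁻⁷×1.7148 = 4.515912×10⁻⁵ m/K
ΔT = 3.60×10⁻³ / 4.515912×10⁻⁵ = 79.718 K
T = 26.5 + 79.718 = 106.218 °C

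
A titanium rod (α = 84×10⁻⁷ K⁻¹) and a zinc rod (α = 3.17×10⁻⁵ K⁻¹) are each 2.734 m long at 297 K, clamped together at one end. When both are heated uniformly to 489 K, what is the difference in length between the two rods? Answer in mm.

12.2 mm

ΔT = 192 K
titanium: ΔL = 84×10⁻⁷ × 2.734 m × 192 = 4.4094×10⁻³ m = 4.4094 mm
zinc: ΔL = 3.17×10⁻⁵ × 2.734 m × 192 = 1.6640×10⁻² m = 16.640 mm
difference = 16.640 − 4.4094 = 12.2306 mm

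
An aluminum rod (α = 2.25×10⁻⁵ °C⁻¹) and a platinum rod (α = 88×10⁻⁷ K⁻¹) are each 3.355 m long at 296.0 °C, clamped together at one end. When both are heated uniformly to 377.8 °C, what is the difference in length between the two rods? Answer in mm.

3.76 mm

ΔT = 81.8 K
aluminum: ΔL = 2.25×10⁻⁵ × 3.355 m × 81.8 = 6.1749×10⁻³ m = 6.1749 mm
platinum: ΔL = 88×10⁻⁷ × 3.355 m × 81.8 = 2.4151×10⁻³ m = 2.4151 mm
difference = 6.1749 − 2.4151 = 3.7598 mm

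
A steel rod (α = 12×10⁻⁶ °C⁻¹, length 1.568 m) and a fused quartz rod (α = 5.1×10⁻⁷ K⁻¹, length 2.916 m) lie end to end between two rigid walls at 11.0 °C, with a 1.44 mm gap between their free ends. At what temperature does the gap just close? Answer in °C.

T = 81.9 °C

α₁L₁ = 1.8816×10⁻⁵ m/K, α₂L₂ = 1.48716×10⁻⁶ m/K → total 2.030316×10⁻⁵ m/K
ΔT = g/(α₁L₁+α₂L₂) = 1.44×10⁻³ / 2.030316×10⁻⁵ = 70.925 K
T = 11.0 + 70.925 = 81.925 °C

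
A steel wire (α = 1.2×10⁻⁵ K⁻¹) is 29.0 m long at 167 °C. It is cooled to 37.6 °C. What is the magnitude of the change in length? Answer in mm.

ΔL = 45.0 mm

|ΔT| = |37.6 − 167| = 129.4 K
ΔL = αL₀ΔT = (1.2×10⁻⁵)(29.0)(129.4) = 4.50×10⁻² m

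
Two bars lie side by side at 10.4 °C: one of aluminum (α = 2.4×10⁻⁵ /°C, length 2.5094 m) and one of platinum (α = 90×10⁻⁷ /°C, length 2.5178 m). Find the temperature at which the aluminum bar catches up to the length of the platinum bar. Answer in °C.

Equal length when α₁L₁ΔT − α₂L₂ΔT = L₂ − L₁ = 8.40×10⁻³ m
α₁L₁ = 6.02256×10⁻⁵, α₂L₂ = 2.26602×10⁻⁵ → Δ(αL) = 3.75654×10⁻⁵ m/K
ΔT = 8.40×10⁻³ / 3.75654×10⁻⁵ = 223.610 K, so T = 10.4 + 223.610 = 234.010 °C

T = 234.0 °C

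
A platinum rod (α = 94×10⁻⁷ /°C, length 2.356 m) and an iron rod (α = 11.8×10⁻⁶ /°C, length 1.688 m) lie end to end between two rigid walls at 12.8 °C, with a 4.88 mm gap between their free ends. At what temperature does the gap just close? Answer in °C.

α₁L₁ = 2.21464×10⁻⁵ m/K, α₂L₂ = 1.99184×10⁻⁵ m/K → total 4.20648×10⁻⁵ m/K
ΔT = g/(α₁L₁+α₂L₂) = 4.88×10⁻³ / 4.20648×10⁻⁵ = 116.01 K
T = 12.8 + 116.01 = 128.81 °C

T = 129 °C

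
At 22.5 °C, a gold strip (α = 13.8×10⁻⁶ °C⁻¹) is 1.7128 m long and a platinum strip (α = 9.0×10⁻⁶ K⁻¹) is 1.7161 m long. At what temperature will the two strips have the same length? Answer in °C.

T = 425.3 °C

Equal length when α₁L₁ΔT − α₂L₂ΔT = L₂ − L₁ = 3.30×10⁻³ m
α₁L₁ = 2.363664×10⁻⁵, α₂L₂ = 1.54449×10⁻⁵ → Δ(αL) = 8.19174×10⁻⁶ m/K
ΔT = 3.30×10⁻³ / 8.19174×10⁻⁶ = 402.845 K, so T = 22.5 + 402.845 = 425.345 °C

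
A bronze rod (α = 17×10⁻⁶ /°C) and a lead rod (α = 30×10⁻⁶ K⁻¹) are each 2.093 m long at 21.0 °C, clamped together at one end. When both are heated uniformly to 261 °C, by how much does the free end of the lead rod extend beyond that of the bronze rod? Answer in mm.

ΔT = 240.0 K
bronze: ΔL = 17×10⁻⁶ × 2.093 m × 240.0 = 8.5394×10⁻³ m = 8.5394 mm
lead: ΔL = 30×10⁻⁶ × 2.093 m × 240.0 = 1.5070×10⁻² m = 15.070 mm
difference = 15.070 − 8.5394 = 6.5306 mm

6.53 mm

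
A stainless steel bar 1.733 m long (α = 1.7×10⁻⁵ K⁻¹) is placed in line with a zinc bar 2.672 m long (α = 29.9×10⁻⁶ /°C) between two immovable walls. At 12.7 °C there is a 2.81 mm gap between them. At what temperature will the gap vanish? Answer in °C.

α₁L₁ = 2.9461×10⁻⁵ m/K, α₂L₂ = 7.98928×10⁻⁵ m/K → total 1.093538×10⁻⁴ m/K
ΔT = g/(α₁L₁+α₂L₂) = 2.81×10⁻³ / 1.093538×10⁻⁴ = 25.696 K
T = 12.7 + 25.696 = 38.396 °C

T = 38.4 °C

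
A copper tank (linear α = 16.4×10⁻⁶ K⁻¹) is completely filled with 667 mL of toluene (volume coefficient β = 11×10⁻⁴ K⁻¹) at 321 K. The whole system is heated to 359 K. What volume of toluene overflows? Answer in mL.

26.6 mL

The tank also expands: β_container ≈ 3α = 4.92×10⁻⁵ /K
Net overflow = V₀(β_liq − 3α_cont)ΔT
β − 3α = 1.10×10⁻³ − 4.92×10⁻⁵ = 1.0508×10⁻³ /K; ΔT = 38 K
ΔV = 667 × 1.0508×10⁻³ × 38 = 26.6 mL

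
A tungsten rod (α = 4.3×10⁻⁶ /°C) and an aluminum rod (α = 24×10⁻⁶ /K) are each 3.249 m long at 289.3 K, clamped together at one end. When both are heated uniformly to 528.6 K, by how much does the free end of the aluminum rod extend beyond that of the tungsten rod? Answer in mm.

ΔT = 239.3 K
tungsten: ΔL = 4.3×10⁻⁶ × 3.249 m × 239.3 = 3.3432×10⁻³ m = 3.3432 mm
aluminum: ΔL = 24×10⁻⁶ × 3.249 m × 239.3 = 1.8660×10⁻² m = 18.660 mm
difference = 18.660 − 3.3432 = 15.3168 mm

15.3 mm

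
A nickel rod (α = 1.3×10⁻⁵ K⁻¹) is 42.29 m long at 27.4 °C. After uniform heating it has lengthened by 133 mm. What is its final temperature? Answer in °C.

ΔL = αL₀ΔT ⇒ ΔT = ΔL / (αL₀)
ΔT = 133×10⁻³ m / (1.3×10⁻⁵ × 42.29 m) = 241.92 K
T = 27.4 + 241.92 = 269.32 °C

T = 269 °C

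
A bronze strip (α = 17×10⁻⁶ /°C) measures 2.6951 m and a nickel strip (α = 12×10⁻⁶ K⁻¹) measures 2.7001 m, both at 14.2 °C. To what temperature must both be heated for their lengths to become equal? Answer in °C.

L₁(1 + α₁ΔT) = L₂(1 + α₂ΔT) ⇒ ΔT = (L₂ − L₁)/(α₁L₁ − α₂L₂)
L₂ − L₁ = 2.7001 − 2.6951 = 5.00×10⁻³ m
α₁L₁ − α₂L₂ = 17×10⁻⁶×2.6951 − 12×10⁻⁶×2.7001 = 1.34155×10⁻⁵ m/K
ΔT = 5.00×10⁻³ / 1.34155×10⁻⁵ = 372.703 K
T = 14.2 + 372.703 = 386.903 °C

T = 386.9 °C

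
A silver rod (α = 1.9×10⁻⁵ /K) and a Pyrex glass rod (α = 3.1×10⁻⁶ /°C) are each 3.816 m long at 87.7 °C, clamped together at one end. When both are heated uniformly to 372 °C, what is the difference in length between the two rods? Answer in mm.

17.2 mm

ΔT = 284.3 K
silver: ΔL = 1.9×10⁻⁵ × 3.816 m × 284.3 = 2.0613×10⁻² m = 20.613 mm
Pyrex glass: ΔL = 3.1×10⁻⁶ × 3.816 m × 284.3 = 3.3632×10⁻³ m = 3.3632 mm
difference = 20.613 − 3.3632 = 17.2498 mm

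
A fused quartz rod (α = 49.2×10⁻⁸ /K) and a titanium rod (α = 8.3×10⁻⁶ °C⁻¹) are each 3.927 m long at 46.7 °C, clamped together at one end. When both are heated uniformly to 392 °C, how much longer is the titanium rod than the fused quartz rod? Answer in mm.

ΔT = 345.3 K
fused quartz: ΔL = 49.2×10⁻⁸ × 3.927 m × 345.3 = 6.6715×10⁻⁴ m = 0.66715 mm
titanium: ΔL = 8.3×10⁻⁶ × 3.927 m × 345.3 = 1.1255×10⁻² m = 11.255 mm
difference = 11.255 − 0.66715 = 10.58785 mm

10.6 mm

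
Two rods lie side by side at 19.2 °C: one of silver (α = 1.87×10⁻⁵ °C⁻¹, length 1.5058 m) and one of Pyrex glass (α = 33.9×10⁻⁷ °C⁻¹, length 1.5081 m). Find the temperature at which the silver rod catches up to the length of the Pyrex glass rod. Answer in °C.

L₁(1 + α₁ΔT) = L₂(1 + α₂ΔT) ⇒ ΔT = (L₂ − L₁)/(α₁L₁ − α₂L₂)
L₂ − L₁ = 1.5081 − 1.5058 = 2.30×10⁻³ m
α₁L₁ − α₂L₂ = 1.87×10⁻⁵×1.5058 − 33.9×10⁻⁷×1.5081 = 2.3046001×10⁻⁵ m/K
ΔT = 2.30×10⁻³ / 2.3046001×10⁻⁵ = 99.800 K
T = 19.2 + 99.800 = 119.000 °C

T = 119.0 °C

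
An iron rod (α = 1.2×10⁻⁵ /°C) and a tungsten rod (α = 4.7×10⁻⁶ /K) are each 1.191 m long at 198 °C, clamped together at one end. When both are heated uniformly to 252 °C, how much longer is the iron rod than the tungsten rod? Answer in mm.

ΔT = 54 K
iron: ΔL = 1.2×10⁻⁵ × 1.191 m × 54 = 7.7177×10⁻⁴ m = 0.77177 mm
tungsten: ΔL = 4.7×10⁻⁶ × 1.191 m × 54 = 3.0228×10⁻⁴ m = 0.30228 mm
difference = 0.77177 − 0.30228 = 0.46949 mm

0.469 mm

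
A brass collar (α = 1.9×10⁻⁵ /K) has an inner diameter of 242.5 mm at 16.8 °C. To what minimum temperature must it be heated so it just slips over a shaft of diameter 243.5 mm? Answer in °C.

T = 234 °C

Required Δd = 243.5 − 242.5 = 1.0 mm
Δd = αd₀ΔT ⇒ ΔT = Δd/(αd₀) = 1.0 / (1.9×10⁻⁵ × 242.5) = 217.04 K
T_min = 16.8 + 217.04 = 233.84 °C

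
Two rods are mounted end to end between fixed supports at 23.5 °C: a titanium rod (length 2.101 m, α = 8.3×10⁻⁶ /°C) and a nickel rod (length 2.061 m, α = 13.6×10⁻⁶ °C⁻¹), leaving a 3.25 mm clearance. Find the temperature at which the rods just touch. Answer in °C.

α₁L₁ = 1.74383×10⁻⁵ m/K, α₂L₂ = 2.80296×10⁻⁵ m/K → total 4.54679×10⁻⁵ m/K
ΔT = g/(α₁L₁+α₂L₂) = 3.25×10⁻³ / 4.54679×10⁻⁵ = 71.479 K
T = 23.5 + 71.479 = 94.979 °C

T = 95.0 °C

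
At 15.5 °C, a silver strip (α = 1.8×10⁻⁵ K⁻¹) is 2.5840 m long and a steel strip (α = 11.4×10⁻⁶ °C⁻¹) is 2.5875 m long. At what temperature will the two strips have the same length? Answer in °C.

Equal length when α₁L₁ΔT − α₂L₂ΔT = L₂ − L₁ = 3.50×10⁻³ m
α₁L₁ = 4.6512×10⁻⁵, α₂L₂ = 2.94975×10⁻⁵ → Δ(αL) = 1.70145×10⁻⁵ m/K
ΔT = 3.50×10⁻³ / 1.70145×10⁻⁵ = 205.707 K, so T = 15.5 + 205.707 = 221.207 °C

T = 221.2 °C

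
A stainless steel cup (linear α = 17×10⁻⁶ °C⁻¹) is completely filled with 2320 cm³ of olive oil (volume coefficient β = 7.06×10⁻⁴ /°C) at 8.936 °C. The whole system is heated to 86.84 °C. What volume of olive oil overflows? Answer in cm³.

The cup also expands: β_container ≈ 3α = 5.1×10⁻⁵ /K
Net overflow = V₀(β_liq − 3α_cont)ΔT
β − 3α = 7.06×10⁻⁴ − 5.1×10⁻⁵ = 6.55×10⁻⁴ /K; ΔT = 77.904 K
ΔV = 2320 × 6.55×10⁻⁴ × 77.904 = 118 cm³

118 cm³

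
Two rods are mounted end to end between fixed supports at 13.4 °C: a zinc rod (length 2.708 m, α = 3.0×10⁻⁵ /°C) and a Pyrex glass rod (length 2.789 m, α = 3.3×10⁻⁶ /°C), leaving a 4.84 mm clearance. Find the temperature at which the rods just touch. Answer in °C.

T = 66.9 °C

α₁L₁ = 8.124×10⁻⁵ m/K, α₂L₂ = 9.2037×10⁻⁶ m/K → total 9.04437×10⁻⁵ m/K
ΔT = g/(α₁L₁+α₂L₂) = 4.84×10⁻³ / 9.04437×10⁻⁵ = 53.514 K
T = 13.4 + 53.514 = 66.914 °C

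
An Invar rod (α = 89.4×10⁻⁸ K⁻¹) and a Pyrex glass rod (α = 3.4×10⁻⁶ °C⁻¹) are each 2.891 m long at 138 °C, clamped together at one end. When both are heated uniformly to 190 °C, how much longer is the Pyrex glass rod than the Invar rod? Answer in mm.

0.377 mm

ΔT = 52 K
Invar: ΔL = 89.4×10⁻⁸ × 2.891 m × 52 = 1.3440×10⁻⁴ m = 0.13440 mm
Pyrex glass: ΔL = 3.4×10⁻⁶ × 2.891 m × 52 = 5.1113×10⁻⁴ m = 0.51113 mm
difference = 0.51113 − 0.13440 = 0.37673 mm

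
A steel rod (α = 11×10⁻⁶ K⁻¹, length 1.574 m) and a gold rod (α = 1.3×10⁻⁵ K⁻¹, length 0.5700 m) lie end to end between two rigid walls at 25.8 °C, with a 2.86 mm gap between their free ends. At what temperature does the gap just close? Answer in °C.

α₁L₁ = 1.7314×10⁻⁵ m/K, α₂L₂ = 7.410×10⁻⁶ m/K → total 2.4724×10⁻⁵ m/K
ΔT = g/(α₁L₁+α₂L₂) = 2.86×10⁻³ / 2.4724×10⁻⁵ = 115.68 K
T = 25.8 + 115.68 = 141.48 °C

T = 141 °C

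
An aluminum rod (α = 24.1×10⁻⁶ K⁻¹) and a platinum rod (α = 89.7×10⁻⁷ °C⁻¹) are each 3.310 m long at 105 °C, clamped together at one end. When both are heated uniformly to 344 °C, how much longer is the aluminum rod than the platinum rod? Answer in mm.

12.0 mm

ΔT = 239 K
aluminum: ΔL = 24.1×10⁻⁶ × 3.310 m × 239 = 1.9065×10⁻² m = 19.065 mm
platinum: ΔL = 89.7×10⁻⁷ × 3.310 m × 239 = 7.0961×10⁻³ m = 7.0961 mm
difference = 19.065 − 7.0961 = 11.9689 mm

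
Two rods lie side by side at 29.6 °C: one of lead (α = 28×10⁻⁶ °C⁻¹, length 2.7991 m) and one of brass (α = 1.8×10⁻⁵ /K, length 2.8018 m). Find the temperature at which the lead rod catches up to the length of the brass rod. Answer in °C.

T = 126.2 °C

L₁(1 + α₁ΔT) = L₂(1 + α₂ΔT) ⇒ ΔT = (L₂ − L₁)/(α₁L₁ − α₂L₂)
L₂ − L₁ = 2.8018 − 2.7991 = 2.70×10⁻³ m
α₁L₁ − α₂L₂ = 28×10⁻⁶×2.7991 − 1.8×10⁻⁵×2.8018 = 2.79424×10⁻⁵ m/K
ΔT = 2.70×10⁻³ / 2.79424×10⁻⁵ = 96.627 K
T = 29.6 + 96.627 = 126.227 °C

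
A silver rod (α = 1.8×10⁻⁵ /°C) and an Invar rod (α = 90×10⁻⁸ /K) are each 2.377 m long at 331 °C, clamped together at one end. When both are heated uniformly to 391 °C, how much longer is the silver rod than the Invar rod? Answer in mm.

2.44 mm

ΔT = 60 K
silver: ΔL = 1.8×10⁻⁵ × 2.377 m × 60 = 2.5672×10⁻³ m = 2.5672 mm
Invar: ΔL = 90×10⁻⁸ × 2.377 m × 60 = 1.2836×10⁻⁴ m = 0.12836 mm
difference = 2.5672 − 0.12836 = 2.43884 mm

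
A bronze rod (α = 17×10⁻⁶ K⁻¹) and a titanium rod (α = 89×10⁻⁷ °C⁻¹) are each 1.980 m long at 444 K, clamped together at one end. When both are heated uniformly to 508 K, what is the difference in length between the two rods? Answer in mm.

1.03 mm

ΔT = 64 K
bronze: ΔL = 17×10⁻⁶ × 1.980 m × 64 = 2.1542×10⁻³ m = 2.1542 mm
titanium: ΔL = 89×10⁻⁷ × 1.980 m × 64 = 1.1278×10⁻³ m = 1.1278 mm
difference = 2.1542 − 1.1278 = 1.0264 mm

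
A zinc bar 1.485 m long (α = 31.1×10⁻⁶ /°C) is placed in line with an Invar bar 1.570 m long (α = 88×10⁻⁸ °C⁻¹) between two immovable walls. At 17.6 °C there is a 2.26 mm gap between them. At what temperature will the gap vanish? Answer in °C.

Gap closes when ΔL₁ + ΔL₂ = 2.26 mm = 2.26×10⁻³ m
(α₁L₁ + α₂L₂)ΔT = g
α₁L₁ + α₂L₂ = 31.1×10⁻⁶×1.485 + 88×10⁻⁸×1.570 = 4.75651×10⁻⁵ m/K
ΔT = 2.26×10⁻³ / 4.75651×10⁻⁵ = 47.514 K
T = 17.6 + 47.514 = 65.114 °C

T = 65.1 °C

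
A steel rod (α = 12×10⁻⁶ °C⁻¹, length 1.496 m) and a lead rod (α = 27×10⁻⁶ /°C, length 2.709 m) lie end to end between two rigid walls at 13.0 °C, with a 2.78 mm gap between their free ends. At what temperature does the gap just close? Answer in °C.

Gap closes when ΔL₁ + ΔL₂ = 2.78 mm = 2.78×10⁻³ m
(α₁L₁ + α₂L₂)ΔT = g
α₁L₁ + α₂L₂ = 12×10⁻⁶×1.496 + 27×10⁻⁶×2.709 = 9.1095×10⁻⁵ m/K
ΔT = 2.78×10⁻³ / 9.1095×10⁻⁵ = 30.518 K
T = 13.0 + 30.518 = 43.518 °C

T = 43.5 °C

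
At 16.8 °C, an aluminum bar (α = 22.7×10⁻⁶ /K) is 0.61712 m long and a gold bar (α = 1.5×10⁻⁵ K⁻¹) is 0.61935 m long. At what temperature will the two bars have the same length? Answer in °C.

T = 489.4 °C

Equal length when α₁L₁ΔT − α₂L₂ΔT = L₂ − L₁ = 2.23×10⁻³ m
α₁L₁ = 1.4008624×10⁻⁵, α₂L₂ = 9.29025×10⁻⁶ → Δ(αL) = 4.718374×10⁻⁶ m/K
ΔT = 2.23×10⁻³ / 4.718374×10⁻⁶ = 472.620 K, so T = 16.8 + 472.620 = 489.420 °C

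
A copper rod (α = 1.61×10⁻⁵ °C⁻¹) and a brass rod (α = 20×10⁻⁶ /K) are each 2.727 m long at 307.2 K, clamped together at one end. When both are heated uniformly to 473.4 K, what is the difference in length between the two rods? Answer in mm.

1.77 mm

ΔT = 166.2 K
copper: ΔL = 1.61×10⁻⁵ × 2.727 m × 166.2 = 7.2970×10⁻³ m = 7.2970 mm
brass: ΔL = 20×10⁻⁶ × 2.727 m × 166.2 = 9.0645×10⁻³ m = 9.0645 mm
difference = 9.0645 − 7.2970 = 1.7675 mm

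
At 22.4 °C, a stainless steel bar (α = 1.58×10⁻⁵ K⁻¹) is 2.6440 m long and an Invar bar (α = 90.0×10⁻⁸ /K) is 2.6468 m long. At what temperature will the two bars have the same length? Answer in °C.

Equal length when α₁L₁ΔT − α₂L₂ΔT = L₂ − L₁ = 2.80×10⁻³ m
α₁L₁ = 4.17752×10⁻⁵, α₂L₂ = 2.38212×10⁻⁶ → Δ(αL) = 3.939308×10⁻⁵ m/K
ΔT = 2.80×10⁻³ / 3.939308×10⁻⁵ = 71.0785 K, so T = 22.4 + 71.0785 = 93.4785 °C

T = 93.48 °C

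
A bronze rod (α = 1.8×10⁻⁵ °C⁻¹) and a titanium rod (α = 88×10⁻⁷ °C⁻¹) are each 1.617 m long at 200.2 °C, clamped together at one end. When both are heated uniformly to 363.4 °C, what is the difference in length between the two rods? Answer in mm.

2.43 mm

ΔT = 163.2 K
bronze: ΔL = 1.8×10⁻⁵ × 1.617 m × 163.2 = 4.7501×10⁻³ m = 4.7501 mm
titanium: ΔL = 88×10⁻⁷ × 1.617 m × 163.2 = 2.3223×10⁻³ m = 2.3223 mm
difference = 4.7501 − 2.3223 = 2.4278 mm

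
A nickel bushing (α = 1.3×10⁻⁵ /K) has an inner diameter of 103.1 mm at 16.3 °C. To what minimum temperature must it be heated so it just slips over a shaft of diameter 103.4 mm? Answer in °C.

T = 240 °C

Required Δd = 103.4 − 103.1 = 0.3 mm
Δd = αd₀ΔT ⇒ ΔT = Δd/(αd₀) = 0.3 / (1.3×10⁻⁵ × 103.1) = 223.83 K
T_min = 16.3 + 223.83 = 240.13 °C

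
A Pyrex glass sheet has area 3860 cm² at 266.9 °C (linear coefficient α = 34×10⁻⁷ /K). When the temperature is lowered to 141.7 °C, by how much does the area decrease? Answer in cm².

ΔA = 3.29 cm²

Area coefficient ≈ 2α; |ΔT| = 125.2 K
ΔA = 2αA₀ΔT = 2(34×10⁻⁷)(3860)(125.2) = 3.29 cm²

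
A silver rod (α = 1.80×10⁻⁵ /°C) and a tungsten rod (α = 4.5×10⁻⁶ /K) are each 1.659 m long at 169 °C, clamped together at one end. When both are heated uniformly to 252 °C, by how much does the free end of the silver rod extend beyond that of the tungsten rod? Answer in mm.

ΔT = 83 K
silver: ΔL = 1.80×10⁻⁵ × 1.659 m × 83 = 2.4785×10⁻³ m = 2.4785 mm
tungsten: ΔL = 4.5×10⁻⁶ × 1.659 m × 83 = 6.1964×10⁻⁴ m = 0.61964 mm
difference = 2.4785 − 0.61964 = 1.85886 mm

1.86 mm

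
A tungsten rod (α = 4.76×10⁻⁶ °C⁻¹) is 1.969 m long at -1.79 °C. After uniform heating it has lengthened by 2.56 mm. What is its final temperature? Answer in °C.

T = 271 °C

ΔL = αL₀ΔT ⇒ ΔT = ΔL / (αL₀)
ΔT = 2.56×10⁻³ m / (4.76×10⁻⁶ × 1.969 m) = 273.14 K
T = -1.79 + 273.14 = 271.35 °C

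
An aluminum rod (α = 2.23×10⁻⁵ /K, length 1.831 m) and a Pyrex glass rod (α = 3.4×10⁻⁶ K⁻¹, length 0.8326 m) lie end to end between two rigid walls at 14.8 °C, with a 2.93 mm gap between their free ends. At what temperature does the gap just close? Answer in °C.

Gap closes when ΔL₁ + ΔL₂ = 2.93 mm = 2.93×10⁻³ m
(α₁L₁ + α₂L₂)ΔT = g
α₁L₁ + α₂L₂ = 2.23×10⁻⁵×1.831 + 3.4×10⁻⁶×0.8326 = 4.366214×10⁻⁵ m/K
ΔT = 2.93×10⁻³ / 4.366214×10⁻⁵ = 67.106 K
T = 14.8 + 67.106 = 81.906 °C

T = 81.9 °C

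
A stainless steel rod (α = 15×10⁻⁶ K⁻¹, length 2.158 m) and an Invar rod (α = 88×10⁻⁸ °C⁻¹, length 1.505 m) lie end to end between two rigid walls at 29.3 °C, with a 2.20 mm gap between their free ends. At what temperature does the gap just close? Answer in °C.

Gap closes when ΔL₁ + ΔL₂ = 2.20 mm = 2.20×10⁻³ m
(α₁L₁ + α₂L₂)ΔT = g
α₁L₁ + α₂L₂ = 15×10⁻⁶×2.158 + 88×10⁻⁸×1.505 = 3.36944×10⁻⁵ m/K
ΔT = 2.20×10⁻³ / 3.36944×10⁻⁵ = 65.293 K
T = 29.3 + 65.293 = 94.593 °C

T = 94.6 °C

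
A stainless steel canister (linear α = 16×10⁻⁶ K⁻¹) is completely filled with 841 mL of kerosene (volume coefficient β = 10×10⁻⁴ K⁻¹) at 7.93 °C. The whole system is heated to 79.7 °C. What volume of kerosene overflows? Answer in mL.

The canister also expands: β_container ≈ 3α = 4.8×10⁻⁵ /K
Net overflow = V₀(β_liq − 3α_cont)ΔT
β − 3α = 1.00×10⁻³ − 4.8×10⁻⁵ = 9.52×10⁻⁴ /K; ΔT = 71.77 K
ΔV = 841 × 9.52×10⁻⁴ × 71.77 = 57.5 mL

57.5 mL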